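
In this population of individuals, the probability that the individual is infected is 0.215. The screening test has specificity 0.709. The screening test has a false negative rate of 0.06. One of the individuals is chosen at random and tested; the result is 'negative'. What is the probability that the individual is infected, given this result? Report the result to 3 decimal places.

Let H be the event that the individual is infected. P(H) = 0.215, so P(¬H) = 0.785. With E the 'negative' result, P(E|H) = 0.06 and P(E|¬H) = 0.709.
P(E) = 0.06·0.215 + 0.709·0.785 = 0.012900 + 0.55656 = 0.56946.
By Bayes' theorem, P(H|E) = 0.012900 / 0.56946 = 0.023.

P(H | E) ≈ 0.023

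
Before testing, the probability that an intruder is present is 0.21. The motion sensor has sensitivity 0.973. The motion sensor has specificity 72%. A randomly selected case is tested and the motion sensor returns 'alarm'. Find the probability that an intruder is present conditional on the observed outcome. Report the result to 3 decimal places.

Write H for 'an intruder is present'. Prior odds H:¬H = 0.21/0.79 = 0.26582. For the 'alarm' outcome, the likelihood ratio is 0.973/0.28 = 3.4750.
Posterior odds = 0.26582 × 3.4750 = 0.92373, so P(H|E) = 0.92373/(1+0.92373) = 0.480.

P(H | E) ≈ 0.480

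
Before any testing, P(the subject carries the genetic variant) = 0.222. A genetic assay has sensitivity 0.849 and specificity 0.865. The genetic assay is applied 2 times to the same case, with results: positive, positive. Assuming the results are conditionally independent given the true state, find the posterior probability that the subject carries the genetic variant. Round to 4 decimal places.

Posterior P(H) ≈ 0.9186

With H the event that the subject carries the genetic variant, the joint likelihood of the observed sequence is P(data|H) = 0.849·0.849 = 0.72080 and P(data|¬H) = 0.135·0.135 = 0.018225.
Bayes: P(H|data) = 0.222·0.72080 / (0.222·0.72080 + 0.778·0.018225) = 0.16002/0.17420 = 0.9186.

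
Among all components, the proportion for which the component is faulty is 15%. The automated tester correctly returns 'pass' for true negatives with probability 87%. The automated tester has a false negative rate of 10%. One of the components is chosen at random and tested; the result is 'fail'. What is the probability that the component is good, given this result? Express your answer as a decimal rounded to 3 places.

Write H for 'the component is faulty'. Prior odds H:¬H = 0.15/0.85 = 0.17647. For the 'fail' outcome, the likelihood ratio is 0.9/0.13 = 6.9231.
Posterior odds = 0.17647 × 6.9231 = 1.2217, so P(H|E) = 1.2217/(1+1.2217) = 0.550. Then P(¬H|E) = 1 − 0.550 = 0.450.

P(¬H | E) ≈ 0.450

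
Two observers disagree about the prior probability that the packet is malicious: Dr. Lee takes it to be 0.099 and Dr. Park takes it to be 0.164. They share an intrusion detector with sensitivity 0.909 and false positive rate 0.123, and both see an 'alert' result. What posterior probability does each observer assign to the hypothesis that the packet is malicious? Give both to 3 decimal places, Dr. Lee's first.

P('+'|H) = 0.909, P('+'|¬H) = 0.123.
Dr. Lee: numerator 0.909·0.099 = 0.089991; evidence = 0.089991+0.123·0.901 = 0.20081; posterior = 0.448.
Dr. Park: numerator 0.909·0.164 = 0.14908; evidence = 0.14908+0.123·0.836 = 0.25190; posterior = 0.592.

Dr. Lee: 0.448; Dr. Park: 0.592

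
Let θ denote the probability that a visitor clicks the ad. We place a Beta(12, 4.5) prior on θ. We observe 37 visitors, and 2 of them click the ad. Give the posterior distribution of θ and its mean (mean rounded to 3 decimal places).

Posterior: Beta(14, 39.5); mean ≈ 0.262

Observing 2 successes and 35 failures updates Beta(12, 4.5) by adding the success and failure counts to the two shape parameters: α = 12+2 = 14, β = 4.5+35 = 39.5.
E[θ | data] = 14/(14+39.5) = 0.262.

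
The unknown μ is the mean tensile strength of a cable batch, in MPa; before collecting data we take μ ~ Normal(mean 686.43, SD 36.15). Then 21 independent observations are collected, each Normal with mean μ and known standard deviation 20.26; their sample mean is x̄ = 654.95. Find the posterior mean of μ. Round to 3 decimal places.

Posterior mean ≈ 655.414

Prior precision 1/τ₀² = 1/36.15² = 0.00076521; data precision n/σ² = 21/20.26² = 0.0511612.
Posterior precision = 0.00076521 + 0.0511612 = 0.0519264.
Posterior mean = (0.00076521·686.43 + 0.0511612·654.95) / 0.0519264 = 655.414.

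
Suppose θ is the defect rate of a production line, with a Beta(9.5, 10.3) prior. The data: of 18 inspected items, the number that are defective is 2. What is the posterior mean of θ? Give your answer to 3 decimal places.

Posterior mean ≈ 0.304

The binomial likelihood is conjugate to the Beta prior: with 2 successes and 16 failures, the posterior is Beta(9.5+2, 10.3+16) = Beta(11.5, 26.3).
E[θ | data] = 11.5/(11.5+26.3) = 0.304.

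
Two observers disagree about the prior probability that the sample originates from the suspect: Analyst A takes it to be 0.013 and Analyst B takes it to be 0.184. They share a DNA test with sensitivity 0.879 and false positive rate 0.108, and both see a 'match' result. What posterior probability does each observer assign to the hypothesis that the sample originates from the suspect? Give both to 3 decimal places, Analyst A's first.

Analyst A: 0.097; Analyst B: 0.647

The likelihood ratio for a 'match' result is 0.879/0.108 = 8.1389.
Analyst A: prior odds 0.013/0.987 = 0.013171; posterior odds 0.10720; posterior probability 0.097.
Analyst B: prior odds 0.184/0.816 = 0.22549; posterior odds 1.8352; posterior probability 0.647.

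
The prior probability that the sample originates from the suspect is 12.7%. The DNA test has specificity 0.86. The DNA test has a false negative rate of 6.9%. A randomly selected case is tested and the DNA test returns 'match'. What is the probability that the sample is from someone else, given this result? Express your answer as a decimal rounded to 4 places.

Let H be the event that the sample originates from the suspect. P(H) = 0.127, so P(¬H) = 0.873. With E the 'match' result, P(E|H) = 0.931 and P(E|¬H) = 0.14.
P(E) = 0.931·0.127 + 0.14·0.873 = 0.11824 + 0.12222 = 0.24046.
By Bayes' theorem, P(H|E) = 0.11824 / 0.24046 = 0.4917. Hence P(¬H|E) = 1 − 0.4917 = 0.5083.

P(¬H | E) ≈ 0.5083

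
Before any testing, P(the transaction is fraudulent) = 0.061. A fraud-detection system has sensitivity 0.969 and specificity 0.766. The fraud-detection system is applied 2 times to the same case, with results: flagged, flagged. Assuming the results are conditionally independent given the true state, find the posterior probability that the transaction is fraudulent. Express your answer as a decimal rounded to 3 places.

Posterior P(H) ≈ 0.527

With H the event that the transaction is fraudulent, the joint likelihood of the observed sequence is P(data|H) = 0.969·0.969 = 0.93896 and P(data|¬H) = 0.234·0.234 = 0.054756.
Bayes: P(H|data) = 0.061·0.93896 / (0.061·0.93896 + 0.939·0.054756) = 0.057277/0.10869 = 0.5270.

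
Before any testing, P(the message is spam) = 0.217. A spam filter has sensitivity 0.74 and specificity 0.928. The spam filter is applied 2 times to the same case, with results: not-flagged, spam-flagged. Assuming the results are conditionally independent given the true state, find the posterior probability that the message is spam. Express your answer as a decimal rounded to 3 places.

Posterior P(H) ≈ 0.444

With H the event that the message is spam, the joint likelihood of the observed sequence is P(data|H) = 0.26·0.74 = 0.19240 and P(data|¬H) = 0.928·0.072 = 0.066816.
Bayes: P(H|data) = 0.217·0.19240 / (0.217·0.19240 + 0.783·0.066816) = 0.041751/0.094068 = 0.4438.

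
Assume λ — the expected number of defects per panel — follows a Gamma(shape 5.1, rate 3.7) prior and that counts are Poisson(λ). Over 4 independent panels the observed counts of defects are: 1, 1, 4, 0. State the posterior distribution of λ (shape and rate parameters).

The Poisson likelihood adds the total count to the shape and the number of exposure periods to the rate. Here ∑xᵢ = 6 and n = 4, so shape 5.1→11.1 and rate 3.7→7.7.

Posterior: Gamma(shape=11.1, rate=7.7)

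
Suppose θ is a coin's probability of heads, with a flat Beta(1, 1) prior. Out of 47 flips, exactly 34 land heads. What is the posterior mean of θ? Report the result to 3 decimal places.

Observing 34 successes and 13 failures updates Beta(1, 1) by adding the success and failure counts to the two shape parameters: α = 1+34 = 35, β = 1+13 = 14.
Posterior mean = α/(α+β) = 35/49 = 0.714.

Posterior mean ≈ 0.714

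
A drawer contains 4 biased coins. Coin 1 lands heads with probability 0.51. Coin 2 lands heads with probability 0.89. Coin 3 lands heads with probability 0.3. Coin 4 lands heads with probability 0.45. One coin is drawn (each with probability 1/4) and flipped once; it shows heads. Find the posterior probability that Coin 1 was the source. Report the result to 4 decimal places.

Posterior probability ≈ 0.2372

Tabulate prior·likelihood by source: [1] prior 0.25, lik 0.51, product 0.1275; [2] prior 0.25, lik 0.89, product 0.2225; [3] prior 0.25, lik 0.3, product 0.07500; [4] prior 0.25, lik 0.45, product 0.1125.
Normalizing constant = 0.53750; the posterior for Coin 1 is its product over the sum, 0.1275/0.53750 = 0.2372.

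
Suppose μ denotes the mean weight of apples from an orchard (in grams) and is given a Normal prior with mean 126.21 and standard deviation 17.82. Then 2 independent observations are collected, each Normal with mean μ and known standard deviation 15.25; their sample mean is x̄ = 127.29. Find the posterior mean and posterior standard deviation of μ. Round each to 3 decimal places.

With known σ, the Normal prior is conjugate. Weight on the data is w = (n/σ²)/(n/σ² + 1/τ₀²) = 0.00859984/(0.00859984+0.00314909) = 0.73197.
Posterior mean = w·x̄ + (1−w)·μ₀ = 0.73197·127.29 + 0.26803·126.21 = 127.001. Posterior variance = 1/(0.00859984+0.00314909) = 85.1142, so SD = 9.226.

Posterior mean ≈ 127.001; posterior SD ≈ 9.226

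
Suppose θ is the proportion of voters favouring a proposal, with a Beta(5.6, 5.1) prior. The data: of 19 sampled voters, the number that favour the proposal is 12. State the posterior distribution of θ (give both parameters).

Posterior: Beta(17.6, 12.1)

Observing 12 successes and 7 failures updates Beta(5.6, 5.1) by adding the success and failure counts to the two shape parameters: α = 5.6+12 = 17.6, β = 5.1+7 = 12.1.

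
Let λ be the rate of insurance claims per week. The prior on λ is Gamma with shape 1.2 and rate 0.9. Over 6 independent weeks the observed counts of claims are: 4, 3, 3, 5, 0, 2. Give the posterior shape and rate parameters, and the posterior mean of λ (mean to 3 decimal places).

Posterior: Gamma(shape=18.2, rate=6.9); mean ≈ 2.638

The Poisson likelihood adds the total count to the shape and the number of exposure periods to the rate. Here ∑xᵢ = 17 and n = 6, so shape 1.2→18.2 and rate 0.9→6.9.
E[λ | data] = 18.2/6.9 = 2.638.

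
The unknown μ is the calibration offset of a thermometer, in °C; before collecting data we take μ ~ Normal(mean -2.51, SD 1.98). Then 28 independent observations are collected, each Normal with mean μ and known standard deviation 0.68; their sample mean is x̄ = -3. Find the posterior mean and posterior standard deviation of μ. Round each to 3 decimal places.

Posterior mean ≈ -2.998; posterior SD ≈ 0.128

Prior precision 1/τ₀² = 1/1.98² = 0.255076; data precision n/σ² = 28/0.68² = 60.5536.
Posterior precision = 0.255076 + 60.5536 = 60.8087, giving posterior SD = 1/√60.8087 = 0.128.
Posterior mean = (0.255076·-2.51 + 60.5536·-3) / 60.8087 = -2.998.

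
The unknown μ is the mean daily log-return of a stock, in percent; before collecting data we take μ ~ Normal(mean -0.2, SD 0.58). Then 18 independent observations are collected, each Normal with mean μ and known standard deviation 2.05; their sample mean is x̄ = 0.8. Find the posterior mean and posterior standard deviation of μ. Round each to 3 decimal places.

Prior precision 1/τ₀² = 1/0.58² = 2.97265; data precision n/σ² = 18/2.05² = 4.28316.
Posterior precision = 2.97265 + 4.28316 = 7.25582, giving posterior SD = 1/√7.25582 = 0.371.
Posterior mean = (2.97265·-0.2 + 4.28316·0.8) / 7.25582 = 0.390.

Posterior mean ≈ 0.390; posterior SD ≈ 0.371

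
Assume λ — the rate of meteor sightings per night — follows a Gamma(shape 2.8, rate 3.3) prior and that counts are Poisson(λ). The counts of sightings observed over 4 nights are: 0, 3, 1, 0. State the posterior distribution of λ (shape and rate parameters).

Posterior: Gamma(shape=6.8, rate=7.3)

The Poisson likelihood adds the total count to the shape and the number of exposure periods to the rate. Here ∑xᵢ = 4 and n = 4, so shape 2.8→6.8 and rate 3.3→7.3.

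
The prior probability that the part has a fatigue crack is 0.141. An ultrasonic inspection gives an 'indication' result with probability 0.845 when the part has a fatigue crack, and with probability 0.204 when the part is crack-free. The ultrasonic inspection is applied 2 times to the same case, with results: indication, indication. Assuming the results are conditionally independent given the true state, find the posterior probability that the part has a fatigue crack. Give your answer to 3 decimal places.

With H the event that the part has a fatigue crack, the joint likelihood of the observed sequence is P(data|H) = 0.845·0.845 = 0.71402 and P(data|¬H) = 0.204·0.204 = 0.041616.
Bayes: P(H|data) = 0.141·0.71402 / (0.141·0.71402 + 0.859·0.041616) = 0.10068/0.13643 = 0.7380.

Posterior P(H) ≈ 0.738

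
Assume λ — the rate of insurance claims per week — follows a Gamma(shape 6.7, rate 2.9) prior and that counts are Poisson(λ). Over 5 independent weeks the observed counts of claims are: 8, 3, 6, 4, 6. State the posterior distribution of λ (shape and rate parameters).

Total count ∑xᵢ = 27 over n = 5 weeks.
Gamma is conjugate to the Poisson likelihood: posterior is Gamma(shape = 6.7+27 = 33.7, rate = 2.9+5 = 7.9).

Posterior: Gamma(shape=33.7, rate=7.9)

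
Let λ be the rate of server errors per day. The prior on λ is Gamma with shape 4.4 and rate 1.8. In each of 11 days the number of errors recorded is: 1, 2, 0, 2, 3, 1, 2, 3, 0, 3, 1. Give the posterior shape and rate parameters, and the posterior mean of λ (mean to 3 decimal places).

Posterior: Gamma(shape=22.4, rate=12.8); mean ≈ 1.750

Total count ∑xᵢ = 18 over n = 11 days.
Gamma is conjugate to the Poisson likelihood: posterior is Gamma(shape = 4.4+18 = 22.4, rate = 1.8+11 = 12.8).
Posterior mean = shape/rate = 22.4/12.8 = 1.750.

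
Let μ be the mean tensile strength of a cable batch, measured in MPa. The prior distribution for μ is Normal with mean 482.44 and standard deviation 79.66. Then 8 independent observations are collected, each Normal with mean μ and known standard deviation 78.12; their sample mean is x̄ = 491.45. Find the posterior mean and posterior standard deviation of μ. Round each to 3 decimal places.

With known σ, the Normal prior is conjugate. Weight on the data is w = (n/σ²)/(n/σ² + 1/τ₀²) = 0.00131089/(0.00131089+0.00015759) = 0.89269.
Posterior mean = w·x̄ + (1−w)·μ₀ = 0.89269·491.45 + 0.10731·482.44 = 490.483. Posterior variance = 1/(0.00131089+0.00015759) = 680.979, so SD = 26.096.

Posterior mean ≈ 490.483; posterior SD ≈ 26.096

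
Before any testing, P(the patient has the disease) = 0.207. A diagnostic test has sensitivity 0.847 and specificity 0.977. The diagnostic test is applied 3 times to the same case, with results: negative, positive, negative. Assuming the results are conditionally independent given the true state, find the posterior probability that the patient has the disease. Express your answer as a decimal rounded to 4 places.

Let H be the event that the patient has the disease; start with P(H) = 0.207. P('positive'|H) = 0.847, P('positive'|¬H) = 0.023.
Update on result 1 ('negative'): P(H) ← 0.153·0.2070 / (0.153·0.2070 + 0.977·0.7930) = 0.031671/0.80643 = 0.0393.
Update on result 2 ('positive'): P(H) ← 0.847·0.0393 / (0.847·0.0393 + 0.023·0.9607) = 0.033264/0.055361 = 0.6009.
Update on result 3 ('negative'): P(H) ← 0.153·0.6009 / (0.153·0.6009 + 0.977·0.3991) = 0.091932/0.48189 = 0.1908.

Posterior P(H) ≈ 0.1908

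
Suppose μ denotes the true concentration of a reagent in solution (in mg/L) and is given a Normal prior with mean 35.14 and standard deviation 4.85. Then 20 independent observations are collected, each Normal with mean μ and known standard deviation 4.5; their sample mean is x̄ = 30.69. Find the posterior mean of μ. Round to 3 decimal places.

Posterior mean ≈ 30.874

With known σ, the Normal prior is conjugate. Weight on the data is w = (n/σ²)/(n/σ² + 1/τ₀²) = 0.987654/(0.987654+0.0425125) = 0.95873.
Posterior mean = w·x̄ + (1−w)·μ₀ = 0.95873·30.69 + 0.041268·35.14 = 30.874.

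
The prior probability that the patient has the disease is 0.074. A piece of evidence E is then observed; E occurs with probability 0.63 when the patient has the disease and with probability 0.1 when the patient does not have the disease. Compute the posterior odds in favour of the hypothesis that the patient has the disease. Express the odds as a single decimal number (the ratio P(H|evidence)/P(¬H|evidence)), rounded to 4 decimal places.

Prior odds = 0.074/(1−0.074) = 0.079914. In log-odds, ln(0.079914) = -2.5268.
Add log likelihood ratio: ln(6.3000) = 1.8405.
Posterior log-odds = -0.68626, so posterior odds = exp(-0.68626) = 0.50346.

Posterior odds ≈ 0.5035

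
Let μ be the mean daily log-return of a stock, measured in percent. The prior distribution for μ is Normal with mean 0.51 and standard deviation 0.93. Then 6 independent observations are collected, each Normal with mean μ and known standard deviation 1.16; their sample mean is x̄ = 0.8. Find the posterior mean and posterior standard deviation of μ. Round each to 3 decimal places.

Posterior mean ≈ 0.740; posterior SD ≈ 0.422

Prior precision 1/τ₀² = 1/0.93² = 1.15620; data precision n/σ² = 6/1.16² = 4.45898.
Posterior precision = 1.15620 + 4.45898 = 5.61518, giving posterior SD = 1/√5.61518 = 0.422.
Posterior mean = (1.15620·0.51 + 4.45898·0.8) / 5.61518 = 0.740.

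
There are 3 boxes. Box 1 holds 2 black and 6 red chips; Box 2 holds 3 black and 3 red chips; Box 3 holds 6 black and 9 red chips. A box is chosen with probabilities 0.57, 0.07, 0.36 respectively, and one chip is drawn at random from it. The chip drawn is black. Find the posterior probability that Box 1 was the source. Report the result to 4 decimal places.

Posterior probability ≈ 0.4432

P(black|Box 1) = 0.25; P(black|Box 2) = 0.5; P(black|Box 3) = 0.4.
Prior × likelihood for each source: 0.57·0.25=0.1425, 0.07·0.5=0.03500, 0.36·0.4=0.1440. Summing gives P(black) = 0.32150.
P(Box 1 | black) = 0.1425 / 0.32150 = 0.4432.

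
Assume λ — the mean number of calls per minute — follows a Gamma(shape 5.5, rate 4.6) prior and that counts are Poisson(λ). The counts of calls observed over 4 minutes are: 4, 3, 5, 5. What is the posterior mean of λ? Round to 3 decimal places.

The Poisson likelihood adds the total count to the shape and the number of exposure periods to the rate. Here ∑xᵢ = 17 and n = 4, so shape 5.5→22.5 and rate 4.6→8.6.
E[λ | data] = 22.5/8.6 = 2.616.

Posterior mean ≈ 2.616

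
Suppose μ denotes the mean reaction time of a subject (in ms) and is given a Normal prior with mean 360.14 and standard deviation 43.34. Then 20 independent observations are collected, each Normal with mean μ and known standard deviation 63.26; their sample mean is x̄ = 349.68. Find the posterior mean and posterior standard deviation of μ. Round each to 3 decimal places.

With known σ, the Normal prior is conjugate. Weight on the data is w = (n/σ²)/(n/σ² + 1/τ₀²) = 0.00499772/(0.00499772+0.00053238) = 0.90373.
Posterior mean = w·x̄ + (1−w)·μ₀ = 0.90373·349.68 + 0.096270·360.14 = 350.687. Posterior variance = 1/(0.00499772+0.00053238) = 180.829, so SD = 13.447.

Posterior mean ≈ 350.687; posterior SD ≈ 13.447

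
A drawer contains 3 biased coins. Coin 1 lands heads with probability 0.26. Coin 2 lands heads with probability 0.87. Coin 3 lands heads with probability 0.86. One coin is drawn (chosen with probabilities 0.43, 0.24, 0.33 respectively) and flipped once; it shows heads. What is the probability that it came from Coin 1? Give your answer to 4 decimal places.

Tabulate prior·likelihood by source: [1] prior 0.43, lik 0.26, product 0.1118; [2] prior 0.24, lik 0.87, product 0.2088; [3] prior 0.33, lik 0.86, product 0.2838.
Normalizing constant = 0.60440; the posterior for Coin 1 is its product over the sum, 0.1118/0.60440 = 0.1850.

Posterior probability ≈ 0.1850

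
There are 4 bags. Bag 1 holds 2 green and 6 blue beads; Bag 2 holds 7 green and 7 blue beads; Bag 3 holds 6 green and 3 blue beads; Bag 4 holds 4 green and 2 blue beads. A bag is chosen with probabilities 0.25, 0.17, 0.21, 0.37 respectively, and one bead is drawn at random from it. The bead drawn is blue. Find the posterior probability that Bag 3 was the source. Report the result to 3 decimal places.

Posterior probability ≈ 0.150

P(blue|Bag 1) = 0.75; P(blue|Bag 2) = 0.5; P(blue|Bag 3) = 0.3333; P(blue|Bag 4) = 0.3333.
Prior × likelihood for each source: 0.25·0.75=0.1875, 0.17·0.5=0.08500, 0.21·0.3333=0.07000, 0.37·0.3333=0.1233. Summing gives P(blue) = 0.46583.
P(Bag 3 | blue) = 0.07000 / 0.46583 = 0.150.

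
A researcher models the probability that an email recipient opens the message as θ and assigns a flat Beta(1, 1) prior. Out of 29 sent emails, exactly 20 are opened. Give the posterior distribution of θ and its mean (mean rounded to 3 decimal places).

Observing 20 successes and 9 failures updates Beta(1, 1) by adding the success and failure counts to the two shape parameters: α = 1+20 = 21, β = 1+9 = 10.
E[θ | data] = 21/(21+10) = 0.677.

Posterior: Beta(21, 10); mean ≈ 0.677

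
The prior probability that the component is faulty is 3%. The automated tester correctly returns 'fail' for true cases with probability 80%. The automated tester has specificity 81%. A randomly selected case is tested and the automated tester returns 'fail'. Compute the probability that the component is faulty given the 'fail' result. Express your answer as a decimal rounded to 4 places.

P(H | E) ≈ 0.1152

Let H be the event that the component is faulty. P(H) = 0.03, so P(¬H) = 0.97. With E the 'fail' result, P(E|H) = 0.8 and P(E|¬H) = 0.19.
P(E) = 0.8·0.03 + 0.19·0.97 = 0.024000 + 0.18430 = 0.20830.
By Bayes' theorem, P(H|E) = 0.024000 / 0.20830 = 0.1152.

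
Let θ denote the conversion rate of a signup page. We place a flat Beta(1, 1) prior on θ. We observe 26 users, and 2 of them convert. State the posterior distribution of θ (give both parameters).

Posterior: Beta(3, 25)

Observing 2 successes and 24 failures updates Beta(1, 1) by adding the success and failure counts to the two shape parameters: α = 1+2 = 3, β = 1+24 = 25.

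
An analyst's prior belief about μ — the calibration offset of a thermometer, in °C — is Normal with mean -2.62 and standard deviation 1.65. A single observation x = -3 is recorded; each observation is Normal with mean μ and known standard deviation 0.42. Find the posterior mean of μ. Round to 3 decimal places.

Prior precision 1/τ₀² = 1/1.65² = 0.367309; data precision n/σ² = 1/0.42² = 5.66893.
Posterior precision = 0.367309 + 5.66893 = 6.03624.
Posterior mean = (0.367309·-2.62 + 5.66893·-3) / 6.03624 = -2.977.

Posterior mean ≈ -2.977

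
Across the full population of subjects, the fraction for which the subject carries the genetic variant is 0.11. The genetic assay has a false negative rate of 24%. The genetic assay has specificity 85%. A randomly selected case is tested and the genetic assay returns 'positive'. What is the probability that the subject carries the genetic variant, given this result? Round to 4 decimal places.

Let H be the event that the subject carries the genetic variant. P(H) = 0.11, so P(¬H) = 0.89. With E the 'positive' result, P(E|H) = 0.76 and P(E|¬H) = 0.15.
P(E) = 0.76·0.11 + 0.15·0.89 = 0.083600 + 0.13350 = 0.21710.
By Bayes' theorem, P(H|E) = 0.083600 / 0.21710 = 0.3851.

P(H | E) ≈ 0.3851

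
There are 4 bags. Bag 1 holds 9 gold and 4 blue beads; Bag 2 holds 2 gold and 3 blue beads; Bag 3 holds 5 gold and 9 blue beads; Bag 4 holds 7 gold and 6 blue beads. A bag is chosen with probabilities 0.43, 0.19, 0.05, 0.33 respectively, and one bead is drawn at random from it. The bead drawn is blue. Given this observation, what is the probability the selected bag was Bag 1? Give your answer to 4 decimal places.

Tabulate prior·likelihood by source: [1] prior 0.43, lik 0.3077, product 0.1323; [2] prior 0.19, lik 0.6, product 0.1140; [3] prior 0.05, lik 0.6429, product 0.03214; [4] prior 0.33, lik 0.4615, product 0.1523.
Normalizing constant = 0.43076; the posterior for Bag 1 is its product over the sum, 0.1323/0.43076 = 0.3072.

Posterior probability ≈ 0.3072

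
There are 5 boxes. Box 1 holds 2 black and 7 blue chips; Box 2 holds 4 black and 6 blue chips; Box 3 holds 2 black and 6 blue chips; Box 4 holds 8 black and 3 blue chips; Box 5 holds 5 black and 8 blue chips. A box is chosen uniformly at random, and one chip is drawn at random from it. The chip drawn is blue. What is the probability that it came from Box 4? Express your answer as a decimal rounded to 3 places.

Posterior probability ≈ 0.090

P(blue|Box 1) = 0.7778; P(blue|Box 2) = 0.6; P(blue|Box 3) = 0.75; P(blue|Box 4) = 0.2727; P(blue|Box 5) = 0.6154.
Prior × likelihood for each source: 0.2·0.7778=0.1556, 0.2·0.6=0.1200, 0.2·0.75=0.1500, 0.2·0.2727=0.05455, 0.2·0.6154=0.1231. Summing gives P(blue) = 0.60318.
P(Box 4 | blue) = 0.05455 / 0.60318 = 0.090.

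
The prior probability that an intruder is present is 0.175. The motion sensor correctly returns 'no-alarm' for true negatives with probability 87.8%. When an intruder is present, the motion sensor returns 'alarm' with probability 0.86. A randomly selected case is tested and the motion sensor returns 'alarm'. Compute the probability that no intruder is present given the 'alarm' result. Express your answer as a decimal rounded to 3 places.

P(¬H | E) ≈ 0.401

Write H for 'an intruder is present'. Prior odds H:¬H = 0.175/0.825 = 0.21212. For the 'alarm' outcome, the likelihood ratio is 0.86/0.122 = 7.0492.
Posterior odds = 0.21212 × 7.0492 = 1.4953, so P(H|E) = 1.4953/(1+1.4953) = 0.599. Then P(¬H|E) = 1 − 0.599 = 0.401.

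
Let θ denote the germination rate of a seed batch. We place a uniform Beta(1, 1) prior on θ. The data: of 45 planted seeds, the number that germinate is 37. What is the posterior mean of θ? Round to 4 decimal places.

Posterior mean ≈ 0.8085

The binomial likelihood is conjugate to the Beta prior: with 37 successes and 8 failures, the posterior is Beta(1+37, 1+8) = Beta(38, 9).
E[θ | data] = 38/(38+9) = 0.8085.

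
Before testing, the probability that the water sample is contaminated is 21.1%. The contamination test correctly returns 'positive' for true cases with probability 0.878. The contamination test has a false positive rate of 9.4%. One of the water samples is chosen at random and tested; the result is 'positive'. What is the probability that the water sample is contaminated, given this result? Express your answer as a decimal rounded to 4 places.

Let H be the event that the water sample is contaminated. P(H) = 0.211, so P(¬H) = 0.789. With E the 'positive' result, P(E|H) = 0.878 and P(E|¬H) = 0.094.
P(E) = 0.878·0.211 + 0.094·0.789 = 0.18526 + 0.074166 = 0.25942.
By Bayes' theorem, P(H|E) = 0.18526 / 0.25942 = 0.7141.

P(H | E) ≈ 0.7141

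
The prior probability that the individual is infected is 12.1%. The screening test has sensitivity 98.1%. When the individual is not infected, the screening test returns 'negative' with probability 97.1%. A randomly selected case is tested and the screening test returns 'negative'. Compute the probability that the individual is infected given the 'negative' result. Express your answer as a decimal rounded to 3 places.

Write H for 'the individual is infected'. Prior odds H:¬H = 0.121/0.879 = 0.13766. For the 'negative' outcome, the likelihood ratio is 0.019/0.971 = 0.019567.
Posterior odds = 0.13766 × 0.019567 = 0.0026936, so P(H|E) = 0.0026936/(1+0.0026936) = 0.003.

P(H | E) ≈ 0.003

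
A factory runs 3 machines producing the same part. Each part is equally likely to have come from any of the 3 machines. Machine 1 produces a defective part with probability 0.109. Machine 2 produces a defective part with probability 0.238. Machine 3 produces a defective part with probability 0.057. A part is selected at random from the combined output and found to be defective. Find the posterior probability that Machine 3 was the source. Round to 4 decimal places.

Tabulate prior·likelihood by source: [1] prior 0.333333, lik 0.109, product 0.03633; [2] prior 0.333333, lik 0.238, product 0.07933; [3] prior 0.333333, lik 0.057, product 0.01900.
Normalizing constant = 0.13467; the posterior for Machine 3 is its product over the sum, 0.01900/0.13467 = 0.1411.

Posterior probability ≈ 0.1411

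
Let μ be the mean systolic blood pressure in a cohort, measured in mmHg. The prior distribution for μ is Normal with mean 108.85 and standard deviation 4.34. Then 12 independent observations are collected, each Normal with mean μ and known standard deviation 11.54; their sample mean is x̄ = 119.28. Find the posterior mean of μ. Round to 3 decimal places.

Prior precision 1/τ₀² = 1/4.34² = 0.0530910; data precision n/σ² = 12/11.54² = 0.0901093.
Posterior precision = 0.0530910 + 0.0901093 = 0.143200.
Posterior mean = (0.0530910·108.85 + 0.0901093·119.28) / 0.143200 = 115.413.

Posterior mean ≈ 115.413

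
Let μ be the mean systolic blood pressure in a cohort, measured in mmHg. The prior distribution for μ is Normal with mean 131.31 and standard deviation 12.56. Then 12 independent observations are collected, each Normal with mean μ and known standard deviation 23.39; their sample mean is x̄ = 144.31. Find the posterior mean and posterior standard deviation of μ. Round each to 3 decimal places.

Posterior mean ≈ 141.395; posterior SD ≈ 5.947

Prior precision 1/τ₀² = 1/12.56² = 0.00633900; data precision n/σ² = 12/23.39² = 0.0219341.
Posterior precision = 0.00633900 + 0.0219341 = 0.0282731, giving posterior SD = 1/√0.0282731 = 5.947.
Posterior mean = (0.00633900·131.31 + 0.0219341·144.31) / 0.0282731 = 141.395.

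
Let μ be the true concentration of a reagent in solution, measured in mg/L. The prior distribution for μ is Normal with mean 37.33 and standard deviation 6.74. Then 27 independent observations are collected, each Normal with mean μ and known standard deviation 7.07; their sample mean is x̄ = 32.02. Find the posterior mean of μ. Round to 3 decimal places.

Prior precision 1/τ₀² = 1/6.74² = 0.0220130; data precision n/σ² = 27/7.07² = 0.540163.
Posterior precision = 0.0220130 + 0.540163 = 0.562176.
Posterior mean = (0.0220130·37.33 + 0.540163·32.02) / 0.562176 = 32.228.

Posterior mean ≈ 32.228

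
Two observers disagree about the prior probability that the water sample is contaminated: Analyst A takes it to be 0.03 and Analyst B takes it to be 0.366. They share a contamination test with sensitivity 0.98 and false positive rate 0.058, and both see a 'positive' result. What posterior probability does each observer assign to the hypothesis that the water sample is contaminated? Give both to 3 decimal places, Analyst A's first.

P('+'|H) = 0.98, P('+'|¬H) = 0.058.
Analyst A: numerator 0.98·0.03 = 0.029400; evidence = 0.029400+0.058·0.97 = 0.085660; posterior = 0.343.
Analyst B: numerator 0.98·0.366 = 0.35868; evidence = 0.35868+0.058·0.634 = 0.39545; posterior = 0.907.

Analyst A: 0.343; Analyst B: 0.907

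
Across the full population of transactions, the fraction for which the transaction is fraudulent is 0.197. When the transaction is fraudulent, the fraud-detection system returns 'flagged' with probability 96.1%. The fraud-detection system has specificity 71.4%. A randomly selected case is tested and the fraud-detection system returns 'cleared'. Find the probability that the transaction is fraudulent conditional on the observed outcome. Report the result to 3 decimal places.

P(H | E) ≈ 0.013

Write H for 'the transaction is fraudulent'. Prior odds H:¬H = 0.197/0.803 = 0.24533. For the 'cleared' outcome, the likelihood ratio is 0.039/0.714 = 0.054622.
Posterior odds = 0.24533 × 0.054622 = 0.013400, so P(H|E) = 0.013400/(1+0.013400) = 0.013.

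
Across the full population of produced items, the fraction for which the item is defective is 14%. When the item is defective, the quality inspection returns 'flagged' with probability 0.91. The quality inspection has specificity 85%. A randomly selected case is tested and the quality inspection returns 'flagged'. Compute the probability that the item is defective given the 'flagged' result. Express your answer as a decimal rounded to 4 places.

Write H for 'the item is defective'. Prior odds H:¬H = 0.14/0.86 = 0.16279. For the 'flagged' outcome, the likelihood ratio is 0.91/0.15 = 6.0667.
Posterior odds = 0.16279 × 6.0667 = 0.98760, so P(H|E) = 0.98760/(1+0.98760) = 0.4969.

P(H | E) ≈ 0.4969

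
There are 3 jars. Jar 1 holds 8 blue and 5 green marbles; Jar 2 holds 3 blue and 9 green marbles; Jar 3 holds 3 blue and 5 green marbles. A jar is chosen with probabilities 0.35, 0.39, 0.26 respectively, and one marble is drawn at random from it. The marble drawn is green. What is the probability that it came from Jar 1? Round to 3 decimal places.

Posterior probability ≈ 0.228

Tabulate prior·likelihood by source: [1] prior 0.35, lik 0.3846, product 0.1346; [2] prior 0.39, lik 0.75, product 0.2925; [3] prior 0.26, lik 0.625, product 0.1625.
Normalizing constant = 0.58962; the posterior for Jar 1 is its product over the sum, 0.1346/0.58962 = 0.228.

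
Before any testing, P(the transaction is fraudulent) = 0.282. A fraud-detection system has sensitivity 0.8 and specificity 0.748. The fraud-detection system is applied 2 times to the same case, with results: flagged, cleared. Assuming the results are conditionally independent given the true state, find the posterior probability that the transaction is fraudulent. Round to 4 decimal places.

With H the event that the transaction is fraudulent, the joint likelihood of the observed sequence is P(data|H) = 0.8·0.2 = 0.16000 and P(data|¬H) = 0.252·0.748 = 0.18850.
Bayes: P(H|data) = 0.282·0.16000 / (0.282·0.16000 + 0.718·0.18850) = 0.045120/0.18046 = 0.2500.

Posterior P(H) ≈ 0.2500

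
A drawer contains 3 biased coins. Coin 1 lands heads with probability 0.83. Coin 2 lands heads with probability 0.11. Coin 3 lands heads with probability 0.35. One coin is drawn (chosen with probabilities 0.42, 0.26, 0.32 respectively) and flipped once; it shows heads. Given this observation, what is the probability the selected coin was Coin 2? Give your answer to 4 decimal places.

Posterior probability ≈ 0.0585

Tabulate prior·likelihood by source: [1] prior 0.42, lik 0.83, product 0.3486; [2] prior 0.26, lik 0.11, product 0.02860; [3] prior 0.32, lik 0.35, product 0.1120.
Normalizing constant = 0.48920; the posterior for Coin 2 is its product over the sum, 0.02860/0.48920 = 0.0585.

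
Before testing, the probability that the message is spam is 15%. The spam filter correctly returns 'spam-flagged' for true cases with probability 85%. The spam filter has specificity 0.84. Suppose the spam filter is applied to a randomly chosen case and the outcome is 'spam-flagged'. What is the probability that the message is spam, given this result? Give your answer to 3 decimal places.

P(H | E) ≈ 0.484

Write H for 'the message is spam'. Prior odds H:¬H = 0.15/0.85 = 0.17647. For the 'spam-flagged' outcome, the likelihood ratio is 0.85/0.16 = 5.3125.
Posterior odds = 0.17647 × 5.3125 = 0.93750, so P(H|E) = 0.93750/(1+0.93750) = 0.484.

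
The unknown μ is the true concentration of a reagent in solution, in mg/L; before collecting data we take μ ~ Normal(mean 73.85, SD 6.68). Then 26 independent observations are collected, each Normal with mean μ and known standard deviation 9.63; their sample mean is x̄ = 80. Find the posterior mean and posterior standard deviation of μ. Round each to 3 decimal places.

Prior precision 1/τ₀² = 1/6.68² = 0.0224103; data precision n/σ² = 26/9.63² = 0.280363.
Posterior precision = 0.0224103 + 0.280363 = 0.302773, giving posterior SD = 1/√0.302773 = 1.817.
Posterior mean = (0.0224103·73.85 + 0.280363·80) / 0.302773 = 79.545.

Posterior mean ≈ 79.545; posterior SD ≈ 1.817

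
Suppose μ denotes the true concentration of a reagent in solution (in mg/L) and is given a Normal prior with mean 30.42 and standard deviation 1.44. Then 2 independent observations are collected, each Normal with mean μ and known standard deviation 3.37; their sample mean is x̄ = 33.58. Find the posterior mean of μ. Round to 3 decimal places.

With known σ, the Normal prior is conjugate. Weight on the data is w = (n/σ²)/(n/σ² + 1/τ₀²) = 0.176104/(0.176104+0.482253) = 0.26749.
Posterior mean = w·x̄ + (1−w)·μ₀ = 0.26749·33.58 + 0.73251·30.42 = 31.265.

Posterior mean ≈ 31.265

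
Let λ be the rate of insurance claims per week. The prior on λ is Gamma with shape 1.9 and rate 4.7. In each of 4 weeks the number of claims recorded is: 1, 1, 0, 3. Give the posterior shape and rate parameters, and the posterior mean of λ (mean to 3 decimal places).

The Poisson likelihood adds the total count to the shape and the number of exposure periods to the rate. Here ∑xᵢ = 5 and n = 4, so shape 1.9→6.9 and rate 4.7→8.7.
Posterior mean = shape/rate = 6.9/8.7 = 0.793.

Posterior: Gamma(shape=6.9, rate=8.7); mean ≈ 0.793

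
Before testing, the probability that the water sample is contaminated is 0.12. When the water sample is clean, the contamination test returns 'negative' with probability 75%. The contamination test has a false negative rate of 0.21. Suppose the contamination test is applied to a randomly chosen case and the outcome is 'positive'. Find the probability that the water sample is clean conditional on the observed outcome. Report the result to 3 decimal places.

P(¬H | E) ≈ 0.699

Write H for 'the water sample is contaminated'. Prior odds H:¬H = 0.12/0.88 = 0.13636. For the 'positive' outcome, the likelihood ratio is 0.79/0.25 = 3.1600.
Posterior odds = 0.13636 × 3.1600 = 0.43091, so P(H|E) = 0.43091/(1+0.43091) = 0.301. Then P(¬H|E) = 1 − 0.301 = 0.699.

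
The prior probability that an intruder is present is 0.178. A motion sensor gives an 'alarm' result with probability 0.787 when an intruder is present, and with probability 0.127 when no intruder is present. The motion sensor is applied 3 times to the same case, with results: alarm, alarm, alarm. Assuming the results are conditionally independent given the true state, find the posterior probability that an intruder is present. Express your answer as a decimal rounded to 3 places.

With H the event that an intruder is present, the joint likelihood of the observed sequence is P(data|H) = 0.787·0.787·0.787 = 0.48744 and P(data|¬H) = 0.127·0.127·0.127 = 0.0020484.
Bayes: P(H|data) = 0.178·0.48744 / (0.178·0.48744 + 0.822·0.0020484) = 0.086765/0.088449 = 0.9810.

Posterior P(H) ≈ 0.981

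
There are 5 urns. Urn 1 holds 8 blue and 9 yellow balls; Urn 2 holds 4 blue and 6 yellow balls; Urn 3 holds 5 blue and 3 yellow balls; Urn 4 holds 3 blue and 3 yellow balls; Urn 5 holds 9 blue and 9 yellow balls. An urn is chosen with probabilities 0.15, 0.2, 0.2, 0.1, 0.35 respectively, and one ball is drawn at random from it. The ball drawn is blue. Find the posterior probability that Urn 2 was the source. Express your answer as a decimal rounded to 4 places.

Posterior probability ≈ 0.1598

Tabulate prior·likelihood by source: [1] prior 0.15, lik 0.4706, product 0.07059; [2] prior 0.2, lik 0.4, product 0.08000; [3] prior 0.2, lik 0.625, product 0.1250; [4] prior 0.1, lik 0.5, product 0.05000; [5] prior 0.35, lik 0.5, product 0.1750.
Normalizing constant = 0.50059; the posterior for Urn 2 is its product over the sum, 0.08000/0.50059 = 0.1598.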